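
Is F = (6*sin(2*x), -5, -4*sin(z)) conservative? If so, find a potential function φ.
Yes, F is conservative. φ = -5*y - 3*cos(2*x) + 4*cos(z)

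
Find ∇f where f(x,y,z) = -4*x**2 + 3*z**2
(-8*x, 0, 6*z)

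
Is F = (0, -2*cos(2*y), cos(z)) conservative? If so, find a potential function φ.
Yes, F is conservative. φ = -sin(2*y) + sin(z)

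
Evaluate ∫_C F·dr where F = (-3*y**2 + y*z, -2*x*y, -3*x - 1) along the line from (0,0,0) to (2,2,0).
-40/3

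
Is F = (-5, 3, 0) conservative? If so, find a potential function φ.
Yes, F is conservative. φ = -5*x + 3*y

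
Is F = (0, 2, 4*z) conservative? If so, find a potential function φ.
Yes, F is conservative. φ = 2*y + 2*z**2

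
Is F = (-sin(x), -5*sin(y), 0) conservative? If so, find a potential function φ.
Yes, F is conservative. φ = cos(x) + 5*cos(y)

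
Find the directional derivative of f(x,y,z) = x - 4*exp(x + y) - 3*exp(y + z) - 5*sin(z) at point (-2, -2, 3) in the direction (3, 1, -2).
sqrt(14)*(10*exp(4)*cos(3) - 16 + 3*exp(4) + 3*exp(5))*exp(-4)/14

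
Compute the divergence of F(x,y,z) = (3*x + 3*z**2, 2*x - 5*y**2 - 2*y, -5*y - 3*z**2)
-10*y - 6*z + 1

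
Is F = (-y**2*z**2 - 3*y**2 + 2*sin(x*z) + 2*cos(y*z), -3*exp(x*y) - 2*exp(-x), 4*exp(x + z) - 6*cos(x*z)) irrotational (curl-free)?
No, ∇×F = (0, 2*x*cos(x*z) - 2*y**2*z - 2*y*sin(y*z) - 6*z*sin(x*z) - 4*exp(x + z), 2*y*z**2 - 3*y*exp(x*y) + 6*y + 2*z*sin(y*z) + 2*exp(-x))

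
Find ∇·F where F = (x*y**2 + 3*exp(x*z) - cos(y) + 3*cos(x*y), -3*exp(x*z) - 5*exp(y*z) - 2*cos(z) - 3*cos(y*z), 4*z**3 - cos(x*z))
x*sin(x*z) + y**2 - 3*y*sin(x*y) + 12*z**2 + 3*z*exp(x*z) - 5*z*exp(y*z) + 3*z*sin(y*z)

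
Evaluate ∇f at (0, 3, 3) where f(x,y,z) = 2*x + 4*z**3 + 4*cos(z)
(2, 0, 108 - 4*sin(3))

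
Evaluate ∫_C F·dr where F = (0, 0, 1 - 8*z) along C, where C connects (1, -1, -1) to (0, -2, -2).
-13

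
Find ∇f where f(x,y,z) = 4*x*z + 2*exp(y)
(4*z, 2*exp(y), 4*x)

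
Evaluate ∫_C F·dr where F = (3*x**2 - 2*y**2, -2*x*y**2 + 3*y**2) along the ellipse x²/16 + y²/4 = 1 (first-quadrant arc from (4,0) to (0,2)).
-104/3 - 4*pi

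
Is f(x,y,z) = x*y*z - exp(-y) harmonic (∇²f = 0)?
No, ∇²f = -exp(-y)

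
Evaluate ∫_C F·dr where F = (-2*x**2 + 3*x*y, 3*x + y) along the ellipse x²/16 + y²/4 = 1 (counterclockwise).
24*pi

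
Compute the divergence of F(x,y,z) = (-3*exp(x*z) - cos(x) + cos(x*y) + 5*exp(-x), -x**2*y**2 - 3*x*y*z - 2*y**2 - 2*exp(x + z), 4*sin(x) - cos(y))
-2*x**2*y - 3*x*z - y*sin(x*y) - 4*y - 3*z*exp(x*z) + sin(x) - 5*exp(-x)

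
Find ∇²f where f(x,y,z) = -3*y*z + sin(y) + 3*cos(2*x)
-sin(y) - 12*cos(2*x)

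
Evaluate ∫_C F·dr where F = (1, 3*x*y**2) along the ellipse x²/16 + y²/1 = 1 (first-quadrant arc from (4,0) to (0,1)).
-4 + 3*pi/4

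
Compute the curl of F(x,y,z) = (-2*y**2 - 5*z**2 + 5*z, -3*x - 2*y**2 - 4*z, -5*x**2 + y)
(5, 10*x - 10*z + 5, 4*y - 3)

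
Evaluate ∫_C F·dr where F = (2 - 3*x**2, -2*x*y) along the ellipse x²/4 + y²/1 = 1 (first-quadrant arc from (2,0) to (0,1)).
8/3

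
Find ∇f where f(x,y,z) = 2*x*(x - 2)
(4*x - 4, 0, 0)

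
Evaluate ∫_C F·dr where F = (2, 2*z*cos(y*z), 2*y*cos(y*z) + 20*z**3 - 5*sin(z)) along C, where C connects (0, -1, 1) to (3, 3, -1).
-2*sin(3) + 2*sin(1) + 6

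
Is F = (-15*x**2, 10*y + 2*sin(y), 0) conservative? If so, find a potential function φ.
Yes, F is conservative. φ = -5*x**3 + 5*y**2 - 2*cos(y)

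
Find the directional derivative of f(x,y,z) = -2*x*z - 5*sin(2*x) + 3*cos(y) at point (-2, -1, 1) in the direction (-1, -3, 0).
sqrt(10)*(-9*sin(1) + 10*cos(4) + 2)/10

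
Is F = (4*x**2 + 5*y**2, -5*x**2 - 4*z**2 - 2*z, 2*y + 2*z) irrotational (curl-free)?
No, ∇×F = (8*z + 4, 0, -10*x - 10*y)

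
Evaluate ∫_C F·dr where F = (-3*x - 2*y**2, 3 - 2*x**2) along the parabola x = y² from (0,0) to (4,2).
-234/5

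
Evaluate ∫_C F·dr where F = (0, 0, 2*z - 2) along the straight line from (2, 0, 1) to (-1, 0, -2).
9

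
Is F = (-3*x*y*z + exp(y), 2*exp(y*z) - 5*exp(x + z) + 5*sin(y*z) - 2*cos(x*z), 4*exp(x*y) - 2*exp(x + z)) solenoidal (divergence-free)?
No, ∇·F = -3*y*z + 2*z*exp(y*z) + 5*z*cos(y*z) - 2*exp(x + z)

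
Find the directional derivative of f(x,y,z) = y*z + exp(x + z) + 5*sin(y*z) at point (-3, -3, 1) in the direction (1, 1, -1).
4*sqrt(3)*(5*cos(3) + 1)/3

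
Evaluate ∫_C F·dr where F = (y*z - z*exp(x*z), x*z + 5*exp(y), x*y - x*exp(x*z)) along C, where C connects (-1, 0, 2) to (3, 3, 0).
-6 + exp(-2) + 5*exp(3)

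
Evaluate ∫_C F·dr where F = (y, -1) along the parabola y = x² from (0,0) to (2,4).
-4/3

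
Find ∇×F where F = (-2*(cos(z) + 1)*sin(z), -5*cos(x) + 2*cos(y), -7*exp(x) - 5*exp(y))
(-5*exp(y), 7*exp(x) - 2*cos(z) - 2*cos(2*z), 5*sin(x))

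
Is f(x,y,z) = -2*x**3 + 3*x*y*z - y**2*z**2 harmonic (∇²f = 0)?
No, ∇²f = -12*x - 2*y**2 - 2*z**2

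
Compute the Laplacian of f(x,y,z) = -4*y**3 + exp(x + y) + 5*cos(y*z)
-5*y**2*cos(y*z) - 24*y - 5*z**2*cos(y*z) + 2*exp(x + y)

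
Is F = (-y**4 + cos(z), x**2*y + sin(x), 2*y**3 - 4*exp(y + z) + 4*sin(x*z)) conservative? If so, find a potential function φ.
No, ∇×F = (6*y**2 - 4*exp(y + z), -4*z*cos(x*z) - sin(z), 2*x*y + 4*y**3 + cos(x)) ≠ 0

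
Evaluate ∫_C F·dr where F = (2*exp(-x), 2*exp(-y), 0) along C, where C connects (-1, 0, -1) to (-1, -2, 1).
2 - 2*exp(2)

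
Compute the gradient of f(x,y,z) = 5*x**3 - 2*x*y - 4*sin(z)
(15*x**2 - 2*y, -2*x, -4*cos(z))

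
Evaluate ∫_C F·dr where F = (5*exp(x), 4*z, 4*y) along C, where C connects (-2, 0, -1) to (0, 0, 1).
5 - 5*exp(-2)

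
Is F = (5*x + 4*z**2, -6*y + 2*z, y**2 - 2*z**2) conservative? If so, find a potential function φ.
No, ∇×F = (2*y - 2, 8*z, 0) ≠ 0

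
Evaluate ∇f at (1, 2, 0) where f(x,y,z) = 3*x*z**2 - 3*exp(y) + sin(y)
(0, -3*exp(2) + cos(2), 0)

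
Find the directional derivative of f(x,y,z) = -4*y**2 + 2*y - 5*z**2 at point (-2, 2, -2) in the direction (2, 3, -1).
-31*sqrt(14)/7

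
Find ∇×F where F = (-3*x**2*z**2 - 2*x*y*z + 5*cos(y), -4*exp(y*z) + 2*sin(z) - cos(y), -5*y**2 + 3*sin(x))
(4*y*exp(y*z) - 10*y - 2*cos(z), -6*x**2*z - 2*x*y - 3*cos(x), 2*x*z + 5*sin(y))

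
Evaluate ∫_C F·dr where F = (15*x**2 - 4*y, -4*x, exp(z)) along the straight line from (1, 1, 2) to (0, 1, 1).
-exp(2) - 1 + E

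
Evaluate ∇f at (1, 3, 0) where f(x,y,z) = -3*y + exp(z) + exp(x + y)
(exp(4), -3 + exp(4), 1)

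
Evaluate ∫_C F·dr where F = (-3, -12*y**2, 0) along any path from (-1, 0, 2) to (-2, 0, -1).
3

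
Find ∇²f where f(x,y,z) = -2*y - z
0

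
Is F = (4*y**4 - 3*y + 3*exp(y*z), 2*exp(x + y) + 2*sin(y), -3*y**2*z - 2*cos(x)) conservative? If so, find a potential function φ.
No, ∇×F = (-6*y*z, 3*y*exp(y*z) - 2*sin(x), -16*y**3 - 3*z*exp(y*z) + 2*exp(x + y) + 3) ≠ 0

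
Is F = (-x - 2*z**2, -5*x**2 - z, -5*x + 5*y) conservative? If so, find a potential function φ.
No, ∇×F = (6, 5 - 4*z, -10*x) ≠ 0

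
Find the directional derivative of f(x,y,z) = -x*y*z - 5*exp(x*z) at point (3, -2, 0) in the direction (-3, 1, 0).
0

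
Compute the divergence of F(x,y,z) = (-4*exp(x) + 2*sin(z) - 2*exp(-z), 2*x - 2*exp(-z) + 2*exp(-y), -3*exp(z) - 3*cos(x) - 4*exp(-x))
-4*exp(x) - 3*exp(z) - 2*exp(-y)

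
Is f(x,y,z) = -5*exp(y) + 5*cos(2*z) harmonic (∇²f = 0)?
No, ∇²f = -5*exp(y) - 20*cos(2*z)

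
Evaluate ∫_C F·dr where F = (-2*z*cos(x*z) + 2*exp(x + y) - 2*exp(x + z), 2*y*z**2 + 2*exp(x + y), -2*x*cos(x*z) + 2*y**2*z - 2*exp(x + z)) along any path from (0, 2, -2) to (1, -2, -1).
-2*exp(2) - 14 + 2*exp(-2) + 2*exp(-1) + 2*sin(1)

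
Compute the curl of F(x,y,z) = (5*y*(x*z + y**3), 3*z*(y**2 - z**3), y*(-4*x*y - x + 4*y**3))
(-8*x*y - x + 16*y**3 - 3*y**2 + 12*z**3, y*(5*x + 4*y + 1), -5*x*z - 20*y**3)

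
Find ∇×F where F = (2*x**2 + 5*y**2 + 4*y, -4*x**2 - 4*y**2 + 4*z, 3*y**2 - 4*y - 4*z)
(6*y - 8, 0, -8*x - 10*y - 4)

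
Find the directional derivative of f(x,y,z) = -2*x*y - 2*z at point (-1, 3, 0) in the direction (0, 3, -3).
2*sqrt(2)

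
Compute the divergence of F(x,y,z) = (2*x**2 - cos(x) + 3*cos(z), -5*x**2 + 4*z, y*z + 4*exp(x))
4*x + y + sin(x)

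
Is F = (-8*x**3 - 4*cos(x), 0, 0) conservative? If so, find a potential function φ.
Yes, F is conservative. φ = -2*x**4 - 4*sin(x)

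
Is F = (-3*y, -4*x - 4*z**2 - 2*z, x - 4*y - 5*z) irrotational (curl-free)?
No, ∇×F = (8*z - 2, -1, -1)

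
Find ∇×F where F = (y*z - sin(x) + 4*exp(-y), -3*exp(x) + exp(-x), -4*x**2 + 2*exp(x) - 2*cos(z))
(0, 8*x + y - 2*exp(x), -z - 3*exp(x) + 4*exp(-y) - exp(-x))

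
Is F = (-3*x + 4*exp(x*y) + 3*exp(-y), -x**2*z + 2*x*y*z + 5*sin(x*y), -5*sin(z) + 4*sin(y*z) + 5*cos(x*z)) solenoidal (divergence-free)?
No, ∇·F = 2*x*z - 5*x*sin(x*z) + 5*x*cos(x*y) + 4*y*exp(x*y) + 4*y*cos(y*z) - 5*cos(z) - 3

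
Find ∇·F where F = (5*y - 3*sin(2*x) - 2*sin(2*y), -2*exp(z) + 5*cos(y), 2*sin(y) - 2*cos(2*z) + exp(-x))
-5*sin(y) + 4*sin(2*z) - 6*cos(2*x)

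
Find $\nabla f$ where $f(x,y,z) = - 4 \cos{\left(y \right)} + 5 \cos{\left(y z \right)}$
(0, -5*z*sin(y*z) + 4*sin(y), -5*y*sin(y*z))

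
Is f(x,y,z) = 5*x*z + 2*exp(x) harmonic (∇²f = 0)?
No, ∇²f = 2*exp(x)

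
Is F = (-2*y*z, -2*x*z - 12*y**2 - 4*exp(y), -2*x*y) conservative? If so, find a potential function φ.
Yes, F is conservative. φ = -2*x*y*z - 4*y**3 - 4*exp(y)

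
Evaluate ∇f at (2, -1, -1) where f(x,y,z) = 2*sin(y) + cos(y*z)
(0, sin(1) + 2*cos(1), sin(1))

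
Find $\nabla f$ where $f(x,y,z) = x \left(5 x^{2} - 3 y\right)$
(15*x**2 - 3*y, -3*x, 0)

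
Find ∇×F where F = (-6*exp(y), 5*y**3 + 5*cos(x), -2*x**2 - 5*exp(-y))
(5*exp(-y), 4*x, 6*exp(y) - 5*sin(x))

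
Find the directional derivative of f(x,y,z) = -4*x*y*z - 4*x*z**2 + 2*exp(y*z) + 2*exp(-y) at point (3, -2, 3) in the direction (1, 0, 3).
6*sqrt(10)*(-13*exp(6) - 1)*exp(-6)/5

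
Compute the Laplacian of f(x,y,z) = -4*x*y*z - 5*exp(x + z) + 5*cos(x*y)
-5*x**2*cos(x*y) - 5*y**2*cos(x*y) - 10*exp(x + z)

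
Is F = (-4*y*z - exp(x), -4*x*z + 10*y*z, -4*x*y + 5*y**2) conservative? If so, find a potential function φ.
Yes, F is conservative. φ = -4*x*y*z + 5*y**2*z - exp(x)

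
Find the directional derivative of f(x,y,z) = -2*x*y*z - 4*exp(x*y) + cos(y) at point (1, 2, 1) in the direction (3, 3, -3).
-sqrt(3)*(sin(2) + 2 + 12*exp(2))/3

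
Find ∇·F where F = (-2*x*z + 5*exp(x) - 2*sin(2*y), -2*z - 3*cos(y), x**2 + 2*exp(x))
-2*z + 5*exp(x) + 3*sin(y)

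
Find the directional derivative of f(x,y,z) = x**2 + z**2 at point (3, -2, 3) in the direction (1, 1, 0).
3*sqrt(2)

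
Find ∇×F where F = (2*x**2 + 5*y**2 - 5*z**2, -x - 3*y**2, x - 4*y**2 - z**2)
(-8*y, -10*z - 1, -10*y - 1)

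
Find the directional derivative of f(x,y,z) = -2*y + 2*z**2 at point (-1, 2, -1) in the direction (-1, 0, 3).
-6*sqrt(10)/5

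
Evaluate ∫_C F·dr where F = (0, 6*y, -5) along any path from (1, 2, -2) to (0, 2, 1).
-15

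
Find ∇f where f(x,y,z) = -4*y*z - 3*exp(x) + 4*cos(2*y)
(-3*exp(x), -4*z - 8*sin(2*y), -4*y)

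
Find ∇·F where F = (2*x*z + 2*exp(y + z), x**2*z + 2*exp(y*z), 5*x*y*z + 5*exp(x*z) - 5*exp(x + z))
5*x*y + 5*x*exp(x*z) + 2*z*exp(y*z) + 2*z - 5*exp(x + z)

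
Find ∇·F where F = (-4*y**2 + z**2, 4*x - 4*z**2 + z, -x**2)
0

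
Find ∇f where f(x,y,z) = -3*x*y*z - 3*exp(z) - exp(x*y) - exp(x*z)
(-3*y*z - y*exp(x*y) - z*exp(x*z), x*(-3*z - exp(x*y)), -3*x*y - x*exp(x*z) - 3*exp(z))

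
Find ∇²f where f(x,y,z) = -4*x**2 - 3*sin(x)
3*sin(x) - 8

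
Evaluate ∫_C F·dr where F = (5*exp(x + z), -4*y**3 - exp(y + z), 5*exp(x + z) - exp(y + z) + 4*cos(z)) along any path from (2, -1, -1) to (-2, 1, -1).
(-5*exp(4) - exp(3) + E + 5)*exp(-3)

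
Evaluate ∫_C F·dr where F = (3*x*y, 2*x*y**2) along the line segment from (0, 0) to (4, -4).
-192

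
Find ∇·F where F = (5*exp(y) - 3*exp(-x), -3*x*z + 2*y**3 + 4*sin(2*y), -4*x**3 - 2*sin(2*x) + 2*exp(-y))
6*y**2 + 8*cos(2*y) + 3*exp(-x)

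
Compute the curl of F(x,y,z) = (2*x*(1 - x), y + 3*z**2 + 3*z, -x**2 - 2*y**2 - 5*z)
(-4*y - 6*z - 3, 2*x, 0)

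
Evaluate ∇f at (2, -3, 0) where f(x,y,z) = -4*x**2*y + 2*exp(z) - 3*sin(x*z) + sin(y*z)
(48, -16, -7)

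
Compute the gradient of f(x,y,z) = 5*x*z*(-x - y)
(5*z*(-2*x - y), -5*x*z, -5*x*(x + y))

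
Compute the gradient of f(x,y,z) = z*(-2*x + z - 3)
(-2*z, 0, -2*x + 2*z - 3)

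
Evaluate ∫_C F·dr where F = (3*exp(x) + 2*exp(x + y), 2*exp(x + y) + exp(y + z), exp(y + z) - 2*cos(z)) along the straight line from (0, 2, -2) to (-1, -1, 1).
-2*exp(2) - 3 - 2*sin(2) - 2*sin(1) + 2*exp(-2) + 3*exp(-1)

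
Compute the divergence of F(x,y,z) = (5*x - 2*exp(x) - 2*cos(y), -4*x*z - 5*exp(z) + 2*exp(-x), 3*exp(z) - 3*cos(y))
-2*exp(x) + 3*exp(z) + 5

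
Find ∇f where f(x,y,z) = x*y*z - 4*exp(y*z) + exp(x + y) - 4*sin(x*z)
(y*z - 4*z*cos(x*z) + exp(x + y), x*z - 4*z*exp(y*z) + exp(x + y), x*y - 4*x*cos(x*z) - 4*y*exp(y*z))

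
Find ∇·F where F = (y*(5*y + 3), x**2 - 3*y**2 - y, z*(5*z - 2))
-6*y + 10*z - 3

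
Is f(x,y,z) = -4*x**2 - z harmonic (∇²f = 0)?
No, ∇²f = -8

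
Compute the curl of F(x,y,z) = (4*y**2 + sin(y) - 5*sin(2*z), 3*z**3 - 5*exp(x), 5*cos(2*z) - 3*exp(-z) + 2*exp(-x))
(-9*z**2, -10*cos(2*z) + 2*exp(-x), -8*y - 5*exp(x) - cos(y))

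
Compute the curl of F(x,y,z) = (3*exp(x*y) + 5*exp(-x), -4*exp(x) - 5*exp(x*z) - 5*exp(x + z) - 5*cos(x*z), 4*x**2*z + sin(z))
(5*x*exp(x*z) - 5*x*sin(x*z) + 5*exp(x + z), -8*x*z, -3*x*exp(x*y) - 5*z*exp(x*z) + 5*z*sin(x*z) - 4*exp(x) - 5*exp(x + z))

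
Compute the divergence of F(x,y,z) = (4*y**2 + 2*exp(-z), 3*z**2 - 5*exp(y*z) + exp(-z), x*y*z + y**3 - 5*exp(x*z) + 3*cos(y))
x*y - 5*x*exp(x*z) - 5*z*exp(y*z)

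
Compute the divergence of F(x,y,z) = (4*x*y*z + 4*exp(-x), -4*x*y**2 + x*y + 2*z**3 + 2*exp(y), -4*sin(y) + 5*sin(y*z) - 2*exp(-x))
-8*x*y + x + 4*y*z + 5*y*cos(y*z) + 2*exp(y) - 4*exp(-x)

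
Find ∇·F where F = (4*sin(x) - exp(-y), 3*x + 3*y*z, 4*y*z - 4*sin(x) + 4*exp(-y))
4*y + 3*z + 4*cos(x)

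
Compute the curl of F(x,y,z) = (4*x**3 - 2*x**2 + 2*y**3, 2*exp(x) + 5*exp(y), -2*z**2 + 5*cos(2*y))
(-10*sin(2*y), 0, -6*y**2 + 2*exp(x))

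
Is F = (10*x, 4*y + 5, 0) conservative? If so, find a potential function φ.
Yes, F is conservative. φ = 5*x**2 + 2*y**2 + 5*y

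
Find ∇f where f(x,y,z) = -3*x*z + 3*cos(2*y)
(-3*z, -6*sin(2*y), -3*x)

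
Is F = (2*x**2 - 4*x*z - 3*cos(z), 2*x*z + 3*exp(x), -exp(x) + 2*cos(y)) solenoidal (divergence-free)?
No, ∇·F = 4*x - 4*z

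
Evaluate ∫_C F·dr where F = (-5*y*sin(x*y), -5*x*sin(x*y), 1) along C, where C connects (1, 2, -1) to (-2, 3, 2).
-5*cos(2) + 3 + 5*cos(6)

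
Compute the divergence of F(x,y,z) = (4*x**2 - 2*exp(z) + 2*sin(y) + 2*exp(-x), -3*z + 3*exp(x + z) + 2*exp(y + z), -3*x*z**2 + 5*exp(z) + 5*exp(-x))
-6*x*z + 8*x + 5*exp(z) + 2*exp(y + z) - 2*exp(-x)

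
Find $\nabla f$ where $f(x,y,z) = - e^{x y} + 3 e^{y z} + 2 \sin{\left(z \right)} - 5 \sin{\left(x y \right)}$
(-y*(exp(x*y) + 5*cos(x*y)), -x*exp(x*y) - 5*x*cos(x*y) + 3*z*exp(y*z), 3*y*exp(y*z) + 2*cos(z))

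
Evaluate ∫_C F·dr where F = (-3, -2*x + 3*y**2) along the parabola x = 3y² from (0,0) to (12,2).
-44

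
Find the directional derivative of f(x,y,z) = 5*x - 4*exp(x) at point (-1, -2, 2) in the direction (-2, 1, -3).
sqrt(14)*(4 - 5*E)*exp(-1)/7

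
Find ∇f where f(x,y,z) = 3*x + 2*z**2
(3, 0, 4*z)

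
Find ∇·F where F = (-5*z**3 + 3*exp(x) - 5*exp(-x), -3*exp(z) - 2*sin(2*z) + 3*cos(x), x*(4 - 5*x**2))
3*exp(x) + 5*exp(-x)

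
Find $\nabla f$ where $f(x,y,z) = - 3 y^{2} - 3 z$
(0, -6*y, -3)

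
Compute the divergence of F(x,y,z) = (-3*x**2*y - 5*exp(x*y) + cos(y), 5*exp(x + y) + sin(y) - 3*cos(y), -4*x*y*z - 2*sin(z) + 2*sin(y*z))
-10*x*y - 5*y*exp(x*y) + 2*y*cos(y*z) + 5*exp(x + y) + 3*sin(y) + cos(y) - 2*cos(z)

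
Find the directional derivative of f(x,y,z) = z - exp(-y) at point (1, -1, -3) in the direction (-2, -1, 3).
sqrt(14)*(3 - E)/14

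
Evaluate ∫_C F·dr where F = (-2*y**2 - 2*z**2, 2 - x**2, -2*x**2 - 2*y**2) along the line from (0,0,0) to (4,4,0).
-56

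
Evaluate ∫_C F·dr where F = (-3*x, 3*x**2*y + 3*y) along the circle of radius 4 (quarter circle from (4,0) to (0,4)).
240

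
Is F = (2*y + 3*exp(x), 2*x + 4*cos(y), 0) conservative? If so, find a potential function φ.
Yes, F is conservative. φ = 2*x*y + 3*exp(x) + 4*sin(y)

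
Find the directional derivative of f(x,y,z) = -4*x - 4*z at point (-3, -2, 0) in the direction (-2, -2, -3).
20*sqrt(17)/17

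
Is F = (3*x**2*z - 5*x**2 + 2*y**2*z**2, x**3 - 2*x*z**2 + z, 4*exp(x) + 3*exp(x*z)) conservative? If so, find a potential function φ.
No, ∇×F = (4*x*z - 1, 3*x**2 + 4*y**2*z - 3*z*exp(x*z) - 4*exp(x), 3*x**2 - 4*y*z**2 - 2*z**2) ≠ 0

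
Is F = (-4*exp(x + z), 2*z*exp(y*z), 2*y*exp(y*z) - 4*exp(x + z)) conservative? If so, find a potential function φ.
Yes, F is conservative. φ = 2*exp(y*z) - 4*exp(x + z)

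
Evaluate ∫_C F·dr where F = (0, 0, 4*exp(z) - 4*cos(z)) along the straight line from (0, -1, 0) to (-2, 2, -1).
-4 + 4*exp(-1) + 4*sin(1)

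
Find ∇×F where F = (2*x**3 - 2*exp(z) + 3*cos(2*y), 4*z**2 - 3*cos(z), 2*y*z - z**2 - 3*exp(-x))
(-6*z - 3*sin(z), -2*exp(z) - 3*exp(-x), 6*sin(2*y))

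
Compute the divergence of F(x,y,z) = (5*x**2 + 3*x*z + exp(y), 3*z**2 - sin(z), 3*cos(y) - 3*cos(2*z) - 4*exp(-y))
10*x + 3*z + 6*sin(2*z)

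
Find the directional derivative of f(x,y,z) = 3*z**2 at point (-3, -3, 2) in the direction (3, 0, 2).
24*sqrt(13)/13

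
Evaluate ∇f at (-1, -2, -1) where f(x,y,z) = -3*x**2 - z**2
(6, 0, 2)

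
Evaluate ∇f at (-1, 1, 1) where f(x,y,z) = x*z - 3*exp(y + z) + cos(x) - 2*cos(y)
(sin(1) + 1, -3*exp(2) + 2*sin(1), -3*exp(2) - 1)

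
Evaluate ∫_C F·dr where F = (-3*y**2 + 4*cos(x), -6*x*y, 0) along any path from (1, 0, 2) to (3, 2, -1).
-36 - 4*sin(1) + 4*sin(3)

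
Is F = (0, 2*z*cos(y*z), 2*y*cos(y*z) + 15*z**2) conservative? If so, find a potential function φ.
Yes, F is conservative. φ = 5*z**3 + 2*sin(y*z)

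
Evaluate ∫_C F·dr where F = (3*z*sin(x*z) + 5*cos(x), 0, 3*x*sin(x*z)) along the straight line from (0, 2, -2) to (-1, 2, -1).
-5*sin(1) - 3*cos(1) + 3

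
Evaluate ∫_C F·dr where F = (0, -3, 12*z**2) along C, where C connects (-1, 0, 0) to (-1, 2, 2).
26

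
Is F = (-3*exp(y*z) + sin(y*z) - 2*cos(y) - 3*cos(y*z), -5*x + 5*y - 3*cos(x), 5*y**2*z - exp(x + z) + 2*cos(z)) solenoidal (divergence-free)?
No, ∇·F = 5*y**2 - exp(x + z) - 2*sin(z) + 5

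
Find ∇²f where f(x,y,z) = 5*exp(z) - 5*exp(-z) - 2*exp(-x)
5*exp(z) - 5*exp(-z) - 2*exp(-x)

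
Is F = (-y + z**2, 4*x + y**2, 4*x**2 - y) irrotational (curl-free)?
No, ∇×F = (-1, -8*x + 2*z, 5)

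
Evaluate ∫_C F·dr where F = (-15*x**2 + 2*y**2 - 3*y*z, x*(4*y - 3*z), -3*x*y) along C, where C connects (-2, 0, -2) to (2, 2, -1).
-52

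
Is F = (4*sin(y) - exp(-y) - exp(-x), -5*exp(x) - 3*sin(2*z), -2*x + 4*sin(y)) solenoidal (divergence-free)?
No, ∇·F = exp(-x)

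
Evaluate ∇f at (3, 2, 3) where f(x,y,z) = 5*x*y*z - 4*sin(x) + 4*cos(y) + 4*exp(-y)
(30 - 4*cos(3), -4*sin(2) - 4*exp(-2) + 45, 30)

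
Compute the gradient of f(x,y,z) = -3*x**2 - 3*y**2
(-6*x, -6*y, 0)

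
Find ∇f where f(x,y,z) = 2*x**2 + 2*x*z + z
(4*x + 2*z, 0, 2*x + 1)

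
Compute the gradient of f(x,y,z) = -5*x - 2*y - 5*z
(-5, -2, -5)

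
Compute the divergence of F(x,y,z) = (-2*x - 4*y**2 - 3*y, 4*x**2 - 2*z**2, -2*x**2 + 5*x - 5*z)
-7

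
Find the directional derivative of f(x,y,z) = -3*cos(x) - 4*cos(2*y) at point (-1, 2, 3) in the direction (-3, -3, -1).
3*sqrt(19)*(3*sin(1) - 8*sin(4))/19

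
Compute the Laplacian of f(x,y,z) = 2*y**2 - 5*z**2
-6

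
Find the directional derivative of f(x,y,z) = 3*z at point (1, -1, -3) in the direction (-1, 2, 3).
9*sqrt(14)/14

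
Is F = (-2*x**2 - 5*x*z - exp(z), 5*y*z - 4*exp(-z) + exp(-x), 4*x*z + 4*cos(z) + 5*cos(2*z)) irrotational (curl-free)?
No, ∇×F = (-5*y - 4*exp(-z), -5*x - 4*z - exp(z), -exp(-x))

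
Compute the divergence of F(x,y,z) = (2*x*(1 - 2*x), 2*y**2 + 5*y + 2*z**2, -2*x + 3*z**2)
-8*x + 4*y + 6*z + 7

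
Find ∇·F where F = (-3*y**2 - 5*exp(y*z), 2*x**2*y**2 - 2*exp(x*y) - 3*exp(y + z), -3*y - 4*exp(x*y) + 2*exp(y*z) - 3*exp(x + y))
4*x**2*y - 2*x*exp(x*y) + 2*y*exp(y*z) - 3*exp(y + z)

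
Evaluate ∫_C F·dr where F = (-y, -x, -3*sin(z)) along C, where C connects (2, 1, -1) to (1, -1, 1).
3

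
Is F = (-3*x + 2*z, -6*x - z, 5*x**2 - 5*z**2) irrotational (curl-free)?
No, ∇×F = (1, 2 - 10*x, -6)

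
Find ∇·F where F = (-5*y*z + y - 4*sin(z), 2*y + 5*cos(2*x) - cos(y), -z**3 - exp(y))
-3*z**2 + sin(y) + 2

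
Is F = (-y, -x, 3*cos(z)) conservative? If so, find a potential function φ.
Yes, F is conservative. φ = -x*y + 3*sin(z)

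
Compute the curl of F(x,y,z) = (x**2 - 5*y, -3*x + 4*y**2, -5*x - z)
(0, 5, 2)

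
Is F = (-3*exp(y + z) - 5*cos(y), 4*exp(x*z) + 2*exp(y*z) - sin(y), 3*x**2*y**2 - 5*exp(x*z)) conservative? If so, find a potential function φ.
No, ∇×F = (6*x**2*y - 4*x*exp(x*z) - 2*y*exp(y*z), -6*x*y**2 + 5*z*exp(x*z) - 3*exp(y + z), 4*z*exp(x*z) + 3*exp(y + z) - 5*sin(y)) ≠ 0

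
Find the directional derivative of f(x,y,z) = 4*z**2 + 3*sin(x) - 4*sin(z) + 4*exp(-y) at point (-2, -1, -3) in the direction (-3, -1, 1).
sqrt(11)*(-24 - 9*cos(2) - 4*cos(3) + 4*E)/11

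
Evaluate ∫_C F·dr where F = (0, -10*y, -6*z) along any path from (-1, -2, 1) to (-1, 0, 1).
20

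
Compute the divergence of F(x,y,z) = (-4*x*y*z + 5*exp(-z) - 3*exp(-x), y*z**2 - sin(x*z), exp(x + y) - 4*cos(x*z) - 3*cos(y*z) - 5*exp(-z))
4*x*sin(x*z) - 4*y*z + 3*y*sin(y*z) + z**2 + 5*exp(-z) + 3*exp(-x)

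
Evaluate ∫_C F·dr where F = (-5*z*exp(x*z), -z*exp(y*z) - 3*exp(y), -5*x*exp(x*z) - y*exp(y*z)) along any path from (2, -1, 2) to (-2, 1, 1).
(-4 + 3*E + (-4 + 5*exp(3))*exp(3))*exp(-2)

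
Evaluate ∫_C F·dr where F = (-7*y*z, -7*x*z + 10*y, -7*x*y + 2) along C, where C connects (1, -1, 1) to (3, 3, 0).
31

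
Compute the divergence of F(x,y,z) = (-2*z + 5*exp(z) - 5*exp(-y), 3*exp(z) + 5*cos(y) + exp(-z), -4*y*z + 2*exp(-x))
-4*y - 5*sin(y)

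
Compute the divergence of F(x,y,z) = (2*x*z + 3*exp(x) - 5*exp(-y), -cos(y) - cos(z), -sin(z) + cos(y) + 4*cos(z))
2*z + 3*exp(x) + sin(y) - 4*sin(z) - cos(z)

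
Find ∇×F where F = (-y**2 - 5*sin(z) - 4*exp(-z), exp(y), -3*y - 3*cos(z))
(-3, -5*cos(z) + 4*exp(-z), 2*y)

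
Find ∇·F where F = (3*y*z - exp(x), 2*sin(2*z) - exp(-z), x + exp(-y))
-exp(x)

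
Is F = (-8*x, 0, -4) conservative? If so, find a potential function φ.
Yes, F is conservative. φ = -4*x**2 - 4*z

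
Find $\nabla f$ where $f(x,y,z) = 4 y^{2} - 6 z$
(0, 8*y, -6)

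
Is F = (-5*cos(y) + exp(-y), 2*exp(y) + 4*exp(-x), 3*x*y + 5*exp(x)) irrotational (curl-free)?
No, ∇×F = (3*x, -3*y - 5*exp(x), -5*sin(y) + exp(-y) - 4*exp(-x))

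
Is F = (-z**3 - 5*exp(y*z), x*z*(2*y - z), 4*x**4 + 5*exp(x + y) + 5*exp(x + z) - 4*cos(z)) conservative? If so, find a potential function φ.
No, ∇×F = (x*z - x*(2*y - z) + 5*exp(x + y), -16*x**3 - 5*y*exp(y*z) - 3*z**2 - 5*exp(x + y) - 5*exp(x + z), z*(2*y - z + 5*exp(y*z))) ≠ 0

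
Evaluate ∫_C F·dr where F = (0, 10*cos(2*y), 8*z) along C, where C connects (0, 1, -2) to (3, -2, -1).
-12 - 5*sin(2) - 5*sin(4)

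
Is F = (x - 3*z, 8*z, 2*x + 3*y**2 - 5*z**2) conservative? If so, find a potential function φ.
No, ∇×F = (6*y - 8, -5, 0) ≠ 0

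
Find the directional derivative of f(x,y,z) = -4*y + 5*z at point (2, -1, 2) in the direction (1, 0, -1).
-5*sqrt(2)/2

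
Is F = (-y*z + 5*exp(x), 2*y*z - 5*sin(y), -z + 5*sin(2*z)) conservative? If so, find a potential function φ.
No, ∇×F = (-2*y, -y, z) ≠ 0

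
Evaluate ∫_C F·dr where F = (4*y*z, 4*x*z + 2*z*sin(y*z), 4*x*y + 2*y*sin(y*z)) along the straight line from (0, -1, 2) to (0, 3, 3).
2*cos(2) - 2*cos(9)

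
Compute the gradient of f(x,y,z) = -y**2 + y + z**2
(0, 1 - 2*y, 2*z)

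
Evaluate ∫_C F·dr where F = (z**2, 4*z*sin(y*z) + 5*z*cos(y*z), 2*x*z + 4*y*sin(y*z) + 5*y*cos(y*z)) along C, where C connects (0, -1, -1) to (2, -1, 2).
-5*sin(2) - 5*sin(1) - 4*cos(2) + 4*cos(1) + 8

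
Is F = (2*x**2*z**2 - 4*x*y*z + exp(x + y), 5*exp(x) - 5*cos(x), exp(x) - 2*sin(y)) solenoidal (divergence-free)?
No, ∇·F = 4*x*z**2 - 4*y*z + exp(x + y)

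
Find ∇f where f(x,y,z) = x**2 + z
(2*x, 0, 1)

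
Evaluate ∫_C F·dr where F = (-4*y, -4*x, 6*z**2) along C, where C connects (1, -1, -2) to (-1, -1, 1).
10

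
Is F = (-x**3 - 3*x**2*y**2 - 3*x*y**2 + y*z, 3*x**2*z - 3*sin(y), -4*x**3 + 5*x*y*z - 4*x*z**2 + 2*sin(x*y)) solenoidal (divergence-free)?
No, ∇·F = -3*x**2 - 6*x*y**2 + 5*x*y - 8*x*z - 3*y**2 - 3*cos(y)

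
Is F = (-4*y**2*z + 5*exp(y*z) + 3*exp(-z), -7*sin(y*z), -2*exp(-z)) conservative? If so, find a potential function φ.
No, ∇×F = (7*y*cos(y*z), -4*y**2 + 5*y*exp(y*z) - 3*exp(-z), z*(8*y - 5*exp(y*z))) ≠ 0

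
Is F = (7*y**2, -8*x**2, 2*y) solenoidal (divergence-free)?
Yes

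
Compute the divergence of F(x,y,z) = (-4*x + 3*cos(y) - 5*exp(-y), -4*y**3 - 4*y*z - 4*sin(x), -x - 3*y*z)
-12*y**2 - 3*y - 4*z - 4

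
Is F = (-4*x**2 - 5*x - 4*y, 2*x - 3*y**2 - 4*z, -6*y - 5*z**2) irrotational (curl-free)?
No, ∇×F = (-2, 0, 6)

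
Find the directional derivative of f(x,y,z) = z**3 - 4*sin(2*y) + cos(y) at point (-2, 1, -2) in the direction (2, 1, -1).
-sqrt(6)*(8*cos(2) + sin(1) + 12)/6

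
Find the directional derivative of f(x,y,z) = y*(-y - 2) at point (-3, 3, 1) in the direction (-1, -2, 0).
16*sqrt(5)/5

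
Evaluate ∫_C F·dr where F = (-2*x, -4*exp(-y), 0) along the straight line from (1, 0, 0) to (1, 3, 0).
-4 + 4*exp(-3)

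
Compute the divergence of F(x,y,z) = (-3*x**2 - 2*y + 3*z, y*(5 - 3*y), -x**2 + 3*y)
-6*x - 6*y + 5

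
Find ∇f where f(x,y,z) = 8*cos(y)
(0, -8*sin(y), 0)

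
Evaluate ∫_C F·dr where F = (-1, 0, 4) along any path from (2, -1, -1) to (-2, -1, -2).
0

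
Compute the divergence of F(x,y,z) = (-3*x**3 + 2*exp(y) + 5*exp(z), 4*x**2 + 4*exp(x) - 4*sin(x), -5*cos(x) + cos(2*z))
-9*x**2 - 2*sin(2*z)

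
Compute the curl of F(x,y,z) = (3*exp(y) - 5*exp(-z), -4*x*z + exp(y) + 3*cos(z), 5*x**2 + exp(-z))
(4*x + 3*sin(z), -10*x + 5*exp(-z), -4*z - 3*exp(y))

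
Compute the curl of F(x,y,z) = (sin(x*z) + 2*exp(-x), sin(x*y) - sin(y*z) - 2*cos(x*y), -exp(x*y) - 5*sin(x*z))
(-x*exp(x*y) + y*cos(y*z), x*cos(x*z) + y*exp(x*y) + 5*z*cos(x*z), y*(2*sin(x*y) + cos(x*y)))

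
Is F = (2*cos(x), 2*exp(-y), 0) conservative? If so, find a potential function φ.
Yes, F is conservative. φ = 2*sin(x) - 2*exp(-y)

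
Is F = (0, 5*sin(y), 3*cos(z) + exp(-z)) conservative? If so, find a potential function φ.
Yes, F is conservative. φ = 3*sin(z) - 5*cos(y) - exp(-z)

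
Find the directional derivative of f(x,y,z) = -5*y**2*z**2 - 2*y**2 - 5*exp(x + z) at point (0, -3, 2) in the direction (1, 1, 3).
4*sqrt(11)*(-102 - 5*exp(2))/11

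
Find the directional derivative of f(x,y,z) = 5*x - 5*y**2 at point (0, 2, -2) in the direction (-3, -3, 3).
5*sqrt(3)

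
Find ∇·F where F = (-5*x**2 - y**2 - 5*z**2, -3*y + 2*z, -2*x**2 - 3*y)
-10*x - 3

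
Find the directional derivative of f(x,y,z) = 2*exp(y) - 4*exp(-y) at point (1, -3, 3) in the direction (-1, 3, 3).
6*sqrt(19)*(1 + 2*exp(6))*exp(-3)/19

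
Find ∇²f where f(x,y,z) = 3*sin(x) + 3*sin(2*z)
-3*sin(x) - 12*sin(2*z)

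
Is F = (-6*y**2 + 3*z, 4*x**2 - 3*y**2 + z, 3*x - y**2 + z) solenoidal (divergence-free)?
No, ∇·F = 1 - 6*y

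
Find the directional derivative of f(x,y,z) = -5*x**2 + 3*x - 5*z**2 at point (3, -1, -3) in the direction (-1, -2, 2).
29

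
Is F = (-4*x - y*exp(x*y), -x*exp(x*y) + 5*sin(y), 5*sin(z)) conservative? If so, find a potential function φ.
Yes, F is conservative. φ = -2*x**2 - exp(x*y) - 5*cos(y) - 5*cos(z)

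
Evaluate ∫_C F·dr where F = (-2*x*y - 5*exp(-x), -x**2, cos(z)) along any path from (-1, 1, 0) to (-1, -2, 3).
sin(3) + 3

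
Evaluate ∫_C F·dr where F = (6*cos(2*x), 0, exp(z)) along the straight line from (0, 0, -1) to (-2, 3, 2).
-exp(-1) - 3*sin(4) + exp(2)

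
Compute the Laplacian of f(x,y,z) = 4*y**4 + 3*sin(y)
48*y**2 - 3*sin(y)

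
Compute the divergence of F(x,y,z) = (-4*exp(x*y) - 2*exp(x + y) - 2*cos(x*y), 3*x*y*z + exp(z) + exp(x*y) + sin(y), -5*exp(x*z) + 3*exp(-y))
3*x*z + x*exp(x*y) - 5*x*exp(x*z) - 4*y*exp(x*y) + 2*y*sin(x*y) - 2*exp(x + y) + cos(y)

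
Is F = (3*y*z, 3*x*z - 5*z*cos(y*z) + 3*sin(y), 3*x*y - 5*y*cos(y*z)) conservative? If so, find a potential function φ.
Yes, F is conservative. φ = 3*x*y*z - 5*sin(y*z) - 3*cos(y)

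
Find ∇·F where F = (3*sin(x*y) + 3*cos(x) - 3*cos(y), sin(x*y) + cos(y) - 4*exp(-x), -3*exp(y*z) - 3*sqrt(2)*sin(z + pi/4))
x*cos(x*y) - 3*y*exp(y*z) + 3*y*cos(x*y) - 3*sin(x) - sin(y) - 3*sqrt(2)*cos(z + pi/4)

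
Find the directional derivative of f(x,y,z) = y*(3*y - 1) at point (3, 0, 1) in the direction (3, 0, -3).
0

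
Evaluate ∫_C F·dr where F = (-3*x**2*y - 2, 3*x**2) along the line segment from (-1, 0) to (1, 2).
-4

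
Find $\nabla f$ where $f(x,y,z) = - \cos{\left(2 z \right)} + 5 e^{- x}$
(-5*exp(-x), 0, 2*sin(2*z))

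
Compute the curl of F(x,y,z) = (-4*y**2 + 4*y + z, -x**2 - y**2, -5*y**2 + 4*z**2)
(-10*y, 1, -2*x + 8*y - 4)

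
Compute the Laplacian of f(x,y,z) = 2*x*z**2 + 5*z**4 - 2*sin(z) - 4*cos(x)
4*x + 60*z**2 + 2*sin(z) + 4*cos(x)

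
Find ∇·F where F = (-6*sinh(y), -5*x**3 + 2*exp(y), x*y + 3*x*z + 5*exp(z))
3*x + 2*exp(y) + 5*exp(z)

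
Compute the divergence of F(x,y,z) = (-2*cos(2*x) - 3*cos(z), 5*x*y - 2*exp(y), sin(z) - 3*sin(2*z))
5*x - 2*exp(y) + 4*sin(2*x) + cos(z) - 6*cos(2*z)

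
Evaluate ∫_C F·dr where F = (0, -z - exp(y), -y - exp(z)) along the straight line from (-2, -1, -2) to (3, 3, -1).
-exp(3) + exp(-2) + 5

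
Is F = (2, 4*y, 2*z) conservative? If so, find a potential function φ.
Yes, F is conservative. φ = 2*x + 2*y**2 + z**2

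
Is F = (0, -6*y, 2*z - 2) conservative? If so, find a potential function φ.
Yes, F is conservative. φ = -3*y**2 + z**2 - 2*z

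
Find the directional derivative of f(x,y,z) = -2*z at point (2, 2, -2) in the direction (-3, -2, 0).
0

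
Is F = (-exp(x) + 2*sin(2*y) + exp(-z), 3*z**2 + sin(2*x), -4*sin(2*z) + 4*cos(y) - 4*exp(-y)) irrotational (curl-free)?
No, ∇×F = (-6*z - 4*sin(y) + 4*exp(-y), -exp(-z), 2*cos(2*x) - 4*cos(2*y))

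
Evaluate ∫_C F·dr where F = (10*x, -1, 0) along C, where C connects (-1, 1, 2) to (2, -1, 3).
17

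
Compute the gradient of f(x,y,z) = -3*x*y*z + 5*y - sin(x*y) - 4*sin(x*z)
(-3*y*z - y*cos(x*y) - 4*z*cos(x*z), -3*x*z - x*cos(x*y) + 5, -x*(3*y + 4*cos(x*z)))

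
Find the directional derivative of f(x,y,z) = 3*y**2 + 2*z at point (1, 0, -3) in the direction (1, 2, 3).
3*sqrt(14)/7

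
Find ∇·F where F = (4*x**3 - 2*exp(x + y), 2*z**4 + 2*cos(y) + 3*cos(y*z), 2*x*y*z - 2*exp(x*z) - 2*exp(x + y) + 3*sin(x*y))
12*x**2 + 2*x*y - 2*x*exp(x*z) - 3*z*sin(y*z) - 2*exp(x + y) - 2*sin(y)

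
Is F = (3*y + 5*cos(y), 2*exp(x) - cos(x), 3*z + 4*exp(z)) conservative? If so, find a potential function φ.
No, ∇×F = (0, 0, 2*exp(x) + sin(x) + 5*sin(y) - 3) ≠ 0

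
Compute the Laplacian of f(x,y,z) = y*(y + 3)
2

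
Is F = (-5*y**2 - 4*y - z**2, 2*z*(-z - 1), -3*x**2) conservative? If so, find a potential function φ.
No, ∇×F = (4*z + 2, 6*x - 2*z, 10*y + 4) ≠ 0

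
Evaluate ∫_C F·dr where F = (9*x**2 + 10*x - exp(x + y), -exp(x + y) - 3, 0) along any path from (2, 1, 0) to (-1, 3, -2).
-48 - exp(2) + exp(3)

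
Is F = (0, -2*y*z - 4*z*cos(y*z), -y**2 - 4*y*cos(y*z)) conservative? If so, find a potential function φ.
Yes, F is conservative. φ = -y**2*z - 4*sin(y*z)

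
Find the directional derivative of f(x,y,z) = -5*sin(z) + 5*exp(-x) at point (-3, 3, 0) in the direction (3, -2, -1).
5*sqrt(14)*(1 - 3*exp(3))/14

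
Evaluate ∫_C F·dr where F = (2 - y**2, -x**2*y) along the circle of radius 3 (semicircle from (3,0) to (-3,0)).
24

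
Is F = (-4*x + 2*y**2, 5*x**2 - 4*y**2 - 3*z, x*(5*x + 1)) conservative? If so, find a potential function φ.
No, ∇×F = (3, -10*x - 1, 10*x - 4*y) ≠ 0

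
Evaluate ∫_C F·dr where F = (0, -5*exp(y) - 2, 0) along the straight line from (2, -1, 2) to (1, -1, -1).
0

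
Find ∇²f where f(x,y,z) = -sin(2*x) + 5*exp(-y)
4*sin(2*x) + 5*exp(-y)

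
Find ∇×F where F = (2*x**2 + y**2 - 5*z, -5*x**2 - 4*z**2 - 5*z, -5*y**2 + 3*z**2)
(-10*y + 8*z + 5, -5, -10*x - 2*y)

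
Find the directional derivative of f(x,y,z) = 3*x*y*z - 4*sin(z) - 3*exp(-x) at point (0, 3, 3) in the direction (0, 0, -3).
4*cos(3)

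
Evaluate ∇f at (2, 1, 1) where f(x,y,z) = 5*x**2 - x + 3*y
(19, 3, 0)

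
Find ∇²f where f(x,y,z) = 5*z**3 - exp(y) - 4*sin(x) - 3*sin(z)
30*z - exp(y) + 4*sin(x) + 3*sin(z)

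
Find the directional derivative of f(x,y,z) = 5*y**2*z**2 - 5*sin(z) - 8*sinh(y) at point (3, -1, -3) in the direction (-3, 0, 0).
0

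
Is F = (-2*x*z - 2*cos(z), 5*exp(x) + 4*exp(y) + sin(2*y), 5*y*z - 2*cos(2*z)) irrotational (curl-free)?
No, ∇×F = (5*z, -2*x + 2*sin(z), 5*exp(x))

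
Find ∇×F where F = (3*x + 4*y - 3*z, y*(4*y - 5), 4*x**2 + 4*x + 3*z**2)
(0, -8*x - 7, -4)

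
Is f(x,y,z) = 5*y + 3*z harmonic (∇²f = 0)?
Yes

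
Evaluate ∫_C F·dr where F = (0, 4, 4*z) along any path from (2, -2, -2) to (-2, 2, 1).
10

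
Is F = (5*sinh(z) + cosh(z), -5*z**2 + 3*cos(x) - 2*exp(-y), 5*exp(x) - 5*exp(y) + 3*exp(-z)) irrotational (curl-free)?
No, ∇×F = (10*z - 5*exp(y), -5*exp(x) + sinh(z) + 5*cosh(z), -3*sin(x))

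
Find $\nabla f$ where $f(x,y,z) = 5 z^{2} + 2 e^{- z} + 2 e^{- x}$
(-2*exp(-x), 0, 10*z - 2*exp(-z))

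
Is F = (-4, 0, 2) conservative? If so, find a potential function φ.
Yes, F is conservative. φ = -4*x + 2*z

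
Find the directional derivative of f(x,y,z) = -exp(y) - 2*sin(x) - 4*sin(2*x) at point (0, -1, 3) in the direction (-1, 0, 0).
10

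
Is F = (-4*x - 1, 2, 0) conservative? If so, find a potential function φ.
Yes, F is conservative. φ = -2*x**2 - x + 2*y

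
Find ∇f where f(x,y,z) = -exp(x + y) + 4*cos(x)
(-exp(x + y) - 4*sin(x), -exp(x + y), 0)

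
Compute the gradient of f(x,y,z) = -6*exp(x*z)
(-6*z*exp(x*z), 0, -6*x*exp(x*z))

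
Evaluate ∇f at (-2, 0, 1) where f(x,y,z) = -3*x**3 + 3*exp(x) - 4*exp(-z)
(-36 + 3*exp(-2), 0, 4*exp(-1))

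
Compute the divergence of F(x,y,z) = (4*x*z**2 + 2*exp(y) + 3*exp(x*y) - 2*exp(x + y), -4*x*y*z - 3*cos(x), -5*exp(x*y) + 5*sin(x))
-4*x*z + 3*y*exp(x*y) + 4*z**2 - 2*exp(x + y)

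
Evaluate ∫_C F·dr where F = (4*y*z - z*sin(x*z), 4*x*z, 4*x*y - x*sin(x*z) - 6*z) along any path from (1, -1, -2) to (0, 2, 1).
2 - cos(2)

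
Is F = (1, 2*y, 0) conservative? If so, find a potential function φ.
Yes, F is conservative. φ = x + y**2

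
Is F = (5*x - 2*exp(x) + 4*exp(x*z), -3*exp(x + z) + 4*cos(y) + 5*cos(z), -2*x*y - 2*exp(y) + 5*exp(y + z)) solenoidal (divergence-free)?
No, ∇·F = 4*z*exp(x*z) - 2*exp(x) + 5*exp(y + z) - 4*sin(y) + 5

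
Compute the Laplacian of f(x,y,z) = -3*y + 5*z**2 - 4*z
10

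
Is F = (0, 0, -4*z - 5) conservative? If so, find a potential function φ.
Yes, F is conservative. φ = z*(-2*z - 5)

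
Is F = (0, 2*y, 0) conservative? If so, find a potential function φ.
Yes, F is conservative. φ = y**2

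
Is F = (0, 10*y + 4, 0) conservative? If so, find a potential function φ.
Yes, F is conservative. φ = y*(5*y + 4)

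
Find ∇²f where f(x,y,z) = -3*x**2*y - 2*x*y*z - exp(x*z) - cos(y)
-x**2*exp(x*z) - 6*y - z**2*exp(x*z) + cos(y)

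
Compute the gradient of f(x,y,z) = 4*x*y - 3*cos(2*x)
(4*y + 6*sin(2*x), 4*x, 0)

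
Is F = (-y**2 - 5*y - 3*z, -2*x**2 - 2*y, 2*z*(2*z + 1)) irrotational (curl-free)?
No, ∇×F = (0, -3, -4*x + 2*y + 5)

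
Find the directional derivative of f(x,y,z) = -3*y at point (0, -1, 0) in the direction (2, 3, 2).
-9*sqrt(17)/17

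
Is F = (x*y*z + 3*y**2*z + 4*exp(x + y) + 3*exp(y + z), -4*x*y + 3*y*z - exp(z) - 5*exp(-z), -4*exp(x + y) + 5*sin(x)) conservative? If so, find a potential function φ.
No, ∇×F = (-3*y + exp(z) - 4*exp(x + y) - 5*exp(-z), x*y + 3*y**2 + 4*exp(x + y) + 3*exp(y + z) - 5*cos(x), -x*z - 6*y*z - 4*y - 4*exp(x + y) - 3*exp(y + z)) ≠ 0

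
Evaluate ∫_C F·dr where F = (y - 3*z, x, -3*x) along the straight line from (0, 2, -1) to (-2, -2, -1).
-2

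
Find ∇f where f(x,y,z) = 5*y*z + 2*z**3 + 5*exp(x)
(5*exp(x), 5*z, 5*y + 6*z**2)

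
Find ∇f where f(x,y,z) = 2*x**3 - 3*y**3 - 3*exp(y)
(6*x**2, -9*y**2 - 3*exp(y), 0)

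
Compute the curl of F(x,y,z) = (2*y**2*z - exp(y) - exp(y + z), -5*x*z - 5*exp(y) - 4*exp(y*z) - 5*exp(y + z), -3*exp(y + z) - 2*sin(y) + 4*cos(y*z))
(5*x + 4*y*exp(y*z) - 4*z*sin(y*z) + 2*exp(y + z) - 2*cos(y), 2*y**2 - exp(y + z), -4*y*z - 5*z + exp(y) + exp(y + z))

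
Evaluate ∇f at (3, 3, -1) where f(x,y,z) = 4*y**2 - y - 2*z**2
(0, 23, 4)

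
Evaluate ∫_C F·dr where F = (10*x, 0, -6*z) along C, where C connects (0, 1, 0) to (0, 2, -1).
-3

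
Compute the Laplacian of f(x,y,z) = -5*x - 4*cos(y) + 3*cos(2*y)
4*cos(y) - 12*cos(2*y)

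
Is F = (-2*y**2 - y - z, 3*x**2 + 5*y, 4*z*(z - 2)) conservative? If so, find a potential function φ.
No, ∇×F = (0, -1, 6*x + 4*y + 1) ≠ 0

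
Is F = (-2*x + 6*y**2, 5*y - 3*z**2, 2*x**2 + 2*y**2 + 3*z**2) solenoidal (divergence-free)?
No, ∇·F = 6*z + 3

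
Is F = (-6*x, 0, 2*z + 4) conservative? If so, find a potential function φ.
Yes, F is conservative. φ = -3*x**2 + z**2 + 4*z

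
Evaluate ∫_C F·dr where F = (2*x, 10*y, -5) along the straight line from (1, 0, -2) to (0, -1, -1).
-1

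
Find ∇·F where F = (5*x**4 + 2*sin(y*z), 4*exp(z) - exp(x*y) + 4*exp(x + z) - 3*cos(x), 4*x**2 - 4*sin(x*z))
x*(20*x**2 - exp(x*y) - 4*cos(x*z))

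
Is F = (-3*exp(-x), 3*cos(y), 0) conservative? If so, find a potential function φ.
Yes, F is conservative. φ = 3*sin(y) + 3*exp(-x)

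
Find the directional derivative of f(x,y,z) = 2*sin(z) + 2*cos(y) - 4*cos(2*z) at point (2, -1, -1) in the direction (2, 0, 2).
sqrt(2)*(-4*sin(2) + cos(1))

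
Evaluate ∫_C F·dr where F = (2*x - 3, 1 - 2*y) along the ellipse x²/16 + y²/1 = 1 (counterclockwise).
0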